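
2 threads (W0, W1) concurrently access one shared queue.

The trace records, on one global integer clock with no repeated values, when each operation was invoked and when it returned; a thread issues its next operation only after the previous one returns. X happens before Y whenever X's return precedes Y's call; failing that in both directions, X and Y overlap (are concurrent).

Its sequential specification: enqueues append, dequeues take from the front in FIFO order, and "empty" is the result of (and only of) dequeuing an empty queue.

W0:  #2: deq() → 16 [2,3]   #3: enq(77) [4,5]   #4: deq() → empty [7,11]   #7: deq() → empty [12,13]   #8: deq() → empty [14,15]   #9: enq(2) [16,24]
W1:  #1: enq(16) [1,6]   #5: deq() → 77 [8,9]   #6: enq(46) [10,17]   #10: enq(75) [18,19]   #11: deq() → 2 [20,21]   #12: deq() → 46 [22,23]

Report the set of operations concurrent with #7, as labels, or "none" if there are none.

#7 runs from 12 to 13; window-overlapping ops are concurrent
#1 [1,6]: before
#2 [2,3]: before
#3 [4,5]: before
#4 [7,11]: before
#5 [8,9]: before
#6 [10,17]: concurrent
#8 [14,15]: after
#9 [16,24]: after
#10 [18,19]: after
#11 [20,21]: after
#12 [22,23]: after

#6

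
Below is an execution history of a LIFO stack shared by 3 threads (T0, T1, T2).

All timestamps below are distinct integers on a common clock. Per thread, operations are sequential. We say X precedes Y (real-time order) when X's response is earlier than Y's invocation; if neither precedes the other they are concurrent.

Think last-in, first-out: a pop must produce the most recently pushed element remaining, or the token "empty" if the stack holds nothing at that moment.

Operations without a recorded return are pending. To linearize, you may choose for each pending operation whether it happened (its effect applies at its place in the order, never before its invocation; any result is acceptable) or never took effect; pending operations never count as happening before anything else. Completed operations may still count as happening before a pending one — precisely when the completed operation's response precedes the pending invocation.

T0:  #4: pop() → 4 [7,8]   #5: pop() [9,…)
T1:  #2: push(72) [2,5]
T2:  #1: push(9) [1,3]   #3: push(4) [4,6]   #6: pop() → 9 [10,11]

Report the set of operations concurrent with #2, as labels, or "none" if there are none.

#1, #3

#2 runs from 2 to 5; window-overlapping ops are concurrent
#1 [1,3]: concurrent
#3 [4,6]: concurrent
#4 [7,8]: after
#5 [9,…): after
#6 [10,11]: after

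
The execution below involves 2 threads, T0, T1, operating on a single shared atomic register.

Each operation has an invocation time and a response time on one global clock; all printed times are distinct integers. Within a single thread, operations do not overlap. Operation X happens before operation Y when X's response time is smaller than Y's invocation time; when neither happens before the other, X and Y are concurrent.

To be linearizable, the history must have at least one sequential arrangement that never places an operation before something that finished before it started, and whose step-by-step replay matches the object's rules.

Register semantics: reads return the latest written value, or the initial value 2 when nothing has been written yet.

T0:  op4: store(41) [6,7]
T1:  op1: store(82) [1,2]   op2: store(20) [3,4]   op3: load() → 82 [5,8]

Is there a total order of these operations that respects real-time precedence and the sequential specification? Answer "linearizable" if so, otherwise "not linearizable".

through event 7 a valid linearization exists; event 8 (op3 responding at time 8) ends that
4 completed operations, 2 real-time-consistent orders — every atomic register replay fails
sample order op1, op2, op3, op4 stalls at step 3 — op3 load() → 82 has no legal effect
sample order op1, op2, op4, op3 stalls at step 4 — op3 load() → 82 has no legal effect

not linearizable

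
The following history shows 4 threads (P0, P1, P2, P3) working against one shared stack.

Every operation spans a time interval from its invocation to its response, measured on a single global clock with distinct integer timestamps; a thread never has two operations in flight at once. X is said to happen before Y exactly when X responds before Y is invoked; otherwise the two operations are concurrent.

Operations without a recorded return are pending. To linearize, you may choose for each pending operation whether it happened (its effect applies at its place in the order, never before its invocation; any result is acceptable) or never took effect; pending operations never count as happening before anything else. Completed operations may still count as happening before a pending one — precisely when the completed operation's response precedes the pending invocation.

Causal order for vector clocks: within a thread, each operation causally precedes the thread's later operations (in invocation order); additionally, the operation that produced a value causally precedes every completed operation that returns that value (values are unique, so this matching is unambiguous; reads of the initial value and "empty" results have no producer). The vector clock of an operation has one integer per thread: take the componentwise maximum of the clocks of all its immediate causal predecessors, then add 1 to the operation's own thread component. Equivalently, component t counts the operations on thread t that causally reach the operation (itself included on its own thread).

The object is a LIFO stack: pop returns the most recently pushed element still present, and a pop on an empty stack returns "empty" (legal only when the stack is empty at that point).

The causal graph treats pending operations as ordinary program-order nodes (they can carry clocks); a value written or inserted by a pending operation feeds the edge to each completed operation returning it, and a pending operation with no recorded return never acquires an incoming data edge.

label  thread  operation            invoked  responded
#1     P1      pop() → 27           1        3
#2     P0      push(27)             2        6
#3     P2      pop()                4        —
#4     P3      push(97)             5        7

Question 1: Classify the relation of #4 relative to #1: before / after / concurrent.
Answer: after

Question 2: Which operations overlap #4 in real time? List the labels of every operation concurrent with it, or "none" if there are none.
Answer: #2, #3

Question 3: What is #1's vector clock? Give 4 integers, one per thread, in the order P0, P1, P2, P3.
Answer: (1, 1, 0, 0)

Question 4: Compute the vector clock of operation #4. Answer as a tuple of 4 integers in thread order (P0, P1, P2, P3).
Answer: (0, 0, 0, 1)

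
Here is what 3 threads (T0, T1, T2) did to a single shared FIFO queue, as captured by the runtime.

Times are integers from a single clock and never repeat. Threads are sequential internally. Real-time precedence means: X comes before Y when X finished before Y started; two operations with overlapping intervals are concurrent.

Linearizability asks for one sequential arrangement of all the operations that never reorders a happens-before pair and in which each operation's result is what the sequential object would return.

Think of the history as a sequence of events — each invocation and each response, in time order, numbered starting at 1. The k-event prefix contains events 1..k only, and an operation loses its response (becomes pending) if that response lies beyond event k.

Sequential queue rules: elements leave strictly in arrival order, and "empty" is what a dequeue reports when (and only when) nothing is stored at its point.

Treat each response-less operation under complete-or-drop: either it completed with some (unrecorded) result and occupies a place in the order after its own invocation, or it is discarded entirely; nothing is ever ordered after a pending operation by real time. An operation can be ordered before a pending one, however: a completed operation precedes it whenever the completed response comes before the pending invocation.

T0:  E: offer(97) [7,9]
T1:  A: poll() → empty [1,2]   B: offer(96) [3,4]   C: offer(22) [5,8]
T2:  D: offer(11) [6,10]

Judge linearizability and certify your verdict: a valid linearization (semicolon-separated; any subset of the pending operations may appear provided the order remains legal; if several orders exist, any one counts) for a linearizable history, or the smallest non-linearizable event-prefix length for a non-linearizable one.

step 1: A poll() → empty — queue <>
step 2: B offer(96) — queue <96>
step 3: C offer(22) — queue <96,22>
step 4: D offer(11) — queue <96,22,11>
step 5: E offer(97) — queue <96,22,11,97>

linearizable — witness: A; B; C; D; E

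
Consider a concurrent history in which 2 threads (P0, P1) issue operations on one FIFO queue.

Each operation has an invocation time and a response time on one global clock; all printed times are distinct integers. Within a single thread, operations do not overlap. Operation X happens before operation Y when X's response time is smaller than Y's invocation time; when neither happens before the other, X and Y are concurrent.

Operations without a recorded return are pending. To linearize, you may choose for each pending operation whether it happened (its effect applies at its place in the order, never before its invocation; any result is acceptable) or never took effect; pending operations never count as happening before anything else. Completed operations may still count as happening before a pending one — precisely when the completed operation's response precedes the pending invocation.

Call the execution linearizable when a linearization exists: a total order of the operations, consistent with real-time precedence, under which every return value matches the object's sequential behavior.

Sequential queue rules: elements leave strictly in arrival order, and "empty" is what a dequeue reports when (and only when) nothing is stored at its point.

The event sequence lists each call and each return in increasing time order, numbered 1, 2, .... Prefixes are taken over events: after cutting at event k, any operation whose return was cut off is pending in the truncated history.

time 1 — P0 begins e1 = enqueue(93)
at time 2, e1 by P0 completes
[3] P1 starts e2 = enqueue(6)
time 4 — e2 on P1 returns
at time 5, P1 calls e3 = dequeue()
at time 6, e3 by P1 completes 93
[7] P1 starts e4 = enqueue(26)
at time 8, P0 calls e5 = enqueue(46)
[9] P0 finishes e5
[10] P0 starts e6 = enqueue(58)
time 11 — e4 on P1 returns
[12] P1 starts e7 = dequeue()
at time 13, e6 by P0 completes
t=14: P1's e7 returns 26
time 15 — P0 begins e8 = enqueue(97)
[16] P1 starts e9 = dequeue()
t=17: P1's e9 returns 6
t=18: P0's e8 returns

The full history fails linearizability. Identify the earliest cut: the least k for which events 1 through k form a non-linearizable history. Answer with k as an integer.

events 1..13 are linearizable, e.g. via e1, e2, e3, e4, e5, e6:
1. e1 enqueue(93), leaving queue <93>
2. e2 enqueue(6), leaving queue <93,6>
3. e3 dequeue() → 93, leaving queue <6>
4. e4 enqueue(26), leaving queue <6,26>
5. e5 enqueue(46), leaving queue <6,26,46>
6. e6 enqueue(58), leaving queue <6,26,46,58>
event 14 — e7's response, time 14 — after it, nothing linearizes
take e1, e2, e3, e4, e5, e6, e7: step 7 already fails, because e7 dequeue() → 26 cannot occur there
take e1, e2, e3, e4, e5, e7, e6: step 6 already fails, because e7 dequeue() → 26 cannot occur there

14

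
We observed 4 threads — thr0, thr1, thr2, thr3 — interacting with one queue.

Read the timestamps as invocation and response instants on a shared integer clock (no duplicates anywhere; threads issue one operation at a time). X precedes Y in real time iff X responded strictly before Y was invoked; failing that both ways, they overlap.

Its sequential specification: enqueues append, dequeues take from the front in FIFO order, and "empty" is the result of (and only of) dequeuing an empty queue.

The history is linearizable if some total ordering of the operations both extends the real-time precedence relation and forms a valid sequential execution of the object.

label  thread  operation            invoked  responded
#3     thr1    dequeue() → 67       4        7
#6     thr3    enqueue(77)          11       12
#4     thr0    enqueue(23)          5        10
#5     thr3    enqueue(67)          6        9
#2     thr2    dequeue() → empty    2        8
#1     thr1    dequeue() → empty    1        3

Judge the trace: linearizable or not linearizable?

linearizable

a witness: #1, #2, #5, #3, #4, #6
step 1: #1 dequeue() → empty — queue <>
step 2: #2 dequeue() → empty — queue <>
step 3: #5 enqueue(67) — queue <67>
step 4: #3 dequeue() → 67 — queue <>
step 5: #4 enqueue(23) — queue <23>
step 6: #6 enqueue(77) — queue <23,77>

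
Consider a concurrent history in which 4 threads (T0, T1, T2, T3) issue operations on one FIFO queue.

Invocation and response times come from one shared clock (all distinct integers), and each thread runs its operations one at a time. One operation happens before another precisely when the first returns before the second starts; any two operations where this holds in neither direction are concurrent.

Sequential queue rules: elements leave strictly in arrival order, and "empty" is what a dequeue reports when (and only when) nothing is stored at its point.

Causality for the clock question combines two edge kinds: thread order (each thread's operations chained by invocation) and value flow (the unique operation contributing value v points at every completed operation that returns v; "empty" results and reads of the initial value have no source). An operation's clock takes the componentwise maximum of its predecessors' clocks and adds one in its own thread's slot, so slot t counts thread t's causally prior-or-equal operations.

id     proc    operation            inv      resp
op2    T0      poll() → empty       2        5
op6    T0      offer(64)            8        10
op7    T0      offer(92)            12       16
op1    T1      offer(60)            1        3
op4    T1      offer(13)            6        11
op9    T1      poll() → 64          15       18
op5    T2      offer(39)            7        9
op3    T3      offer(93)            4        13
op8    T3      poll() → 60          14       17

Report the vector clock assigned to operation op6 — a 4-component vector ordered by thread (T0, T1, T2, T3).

no predecessors for op3 (invoked 4): T3 increments from zero → (0, 0, 0, 1)
no predecessors for op5 (invoked 7): T2 increments from zero → (0, 0, 1, 0)
no predecessors for op1 (invoked 1): T1 increments from zero → (0, 1, 0, 0)
no predecessors for op2 (invoked 2): T0 increments from zero → (1, 0, 0, 0)
from VC(op1)=(0, 1, 0, 0), op4 (invoked 6) maxes components and bumps T1 → (0, 2, 0, 0)
from VC(op2)=(1, 0, 0, 0), op6 (invoked 8) maxes components and bumps T0 → (2, 0, 0, 0)
from VC(op1)=(0, 1, 0, 0), VC(op3)=(0, 0, 0, 1), op8 (invoked 14) maxes components and bumps T3 → (0, 1, 0, 2)
from VC(op6)=(2, 0, 0, 0), op7 (invoked 12) maxes components and bumps T0 → (3, 0, 0, 0)
from VC(op4)=(0, 2, 0, 0), VC(op6)=(2, 0, 0, 0), op9 (invoked 15) maxes components and bumps T1 → (2, 3, 0, 0)
target: VC(op6) = (2, 0, 0, 0)

(2, 0, 0, 0)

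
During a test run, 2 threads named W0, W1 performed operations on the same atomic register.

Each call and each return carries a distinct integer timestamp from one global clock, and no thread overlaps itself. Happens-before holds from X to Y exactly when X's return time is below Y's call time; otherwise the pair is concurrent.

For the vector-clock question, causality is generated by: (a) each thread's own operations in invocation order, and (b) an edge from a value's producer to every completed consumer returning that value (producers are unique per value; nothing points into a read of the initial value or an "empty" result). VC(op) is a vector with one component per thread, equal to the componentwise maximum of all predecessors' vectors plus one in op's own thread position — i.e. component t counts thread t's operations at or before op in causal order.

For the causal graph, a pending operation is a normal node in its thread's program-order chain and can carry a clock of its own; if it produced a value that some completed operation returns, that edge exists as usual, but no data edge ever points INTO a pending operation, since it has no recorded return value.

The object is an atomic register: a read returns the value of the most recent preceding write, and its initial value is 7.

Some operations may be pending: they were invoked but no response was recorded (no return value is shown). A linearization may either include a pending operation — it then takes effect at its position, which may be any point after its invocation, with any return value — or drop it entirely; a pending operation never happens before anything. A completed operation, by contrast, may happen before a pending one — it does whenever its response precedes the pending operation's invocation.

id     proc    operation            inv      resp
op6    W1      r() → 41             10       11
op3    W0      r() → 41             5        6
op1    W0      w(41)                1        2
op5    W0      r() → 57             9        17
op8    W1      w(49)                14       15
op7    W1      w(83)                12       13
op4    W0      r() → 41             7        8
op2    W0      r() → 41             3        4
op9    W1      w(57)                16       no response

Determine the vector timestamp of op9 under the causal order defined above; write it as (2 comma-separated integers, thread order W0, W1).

(1, 4)

op1 (invocation 1): nothing precedes it; W0's component alone gives (1, 0)
op6 (invocation 10): componentwise max over VC(op1)=(1, 0), +1 at W1, giving (1, 1)
op2 (invocation 3): componentwise max over VC(op1)=(1, 0), +1 at W0, giving (2, 0)
op7 (invocation 12): componentwise max over VC(op6)=(1, 1), +1 at W1, giving (1, 2)
op3 (invocation 5): componentwise max over VC(op1)=(1, 0), VC(op2)=(2, 0), +1 at W0, giving (3, 0)
op8 (invocation 14): componentwise max over VC(op7)=(1, 2), +1 at W1, giving (1, 3)
op4 (invocation 7): componentwise max over VC(op1)=(1, 0), VC(op3)=(3, 0), +1 at W0, giving (4, 0)
op9 (invocation 16): componentwise max over VC(op8)=(1, 3), +1 at W1, giving (1, 4)
op5 (invocation 9): componentwise max over VC(op4)=(4, 0), VC(op9)=(1, 4), +1 at W0, giving (5, 4)
target: VC(op9) = (1, 4)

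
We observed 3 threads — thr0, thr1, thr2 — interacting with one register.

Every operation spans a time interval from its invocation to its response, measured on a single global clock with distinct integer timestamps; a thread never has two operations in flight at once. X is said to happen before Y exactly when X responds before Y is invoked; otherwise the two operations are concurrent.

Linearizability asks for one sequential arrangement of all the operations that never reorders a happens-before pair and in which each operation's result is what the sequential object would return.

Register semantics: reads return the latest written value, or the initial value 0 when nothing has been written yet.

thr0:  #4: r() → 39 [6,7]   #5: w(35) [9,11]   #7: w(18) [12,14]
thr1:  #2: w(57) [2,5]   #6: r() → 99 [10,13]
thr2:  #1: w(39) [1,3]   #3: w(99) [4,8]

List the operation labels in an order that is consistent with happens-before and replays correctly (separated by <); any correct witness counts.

#2 < #1 < #4 < #3 < #6 < #5 < #7

after step 1 (#2 w(57)): value 57
after step 2 (#1 w(39)): value 39
after step 3 (#4 r() → 39): value 39
after step 4 (#3 w(99)): value 99
after step 5 (#6 r() → 99): value 99
after step 6 (#5 w(35)): value 35
after step 7 (#7 w(18)): value 18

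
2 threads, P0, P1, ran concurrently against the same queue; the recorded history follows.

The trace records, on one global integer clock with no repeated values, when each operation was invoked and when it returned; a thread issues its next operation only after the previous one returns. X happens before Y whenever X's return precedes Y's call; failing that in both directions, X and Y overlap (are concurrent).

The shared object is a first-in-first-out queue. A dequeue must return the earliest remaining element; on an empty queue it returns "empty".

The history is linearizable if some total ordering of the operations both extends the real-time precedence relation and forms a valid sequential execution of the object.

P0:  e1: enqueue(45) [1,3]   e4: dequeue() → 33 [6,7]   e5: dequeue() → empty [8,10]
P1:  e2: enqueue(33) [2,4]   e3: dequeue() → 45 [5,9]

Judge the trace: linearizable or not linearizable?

witness order: e1, e2, e3, e4, e5
after step 1 (e1 enqueue(45)): queue <45>
after step 2 (e2 enqueue(33)): queue <45,33>
after step 3 (e3 dequeue() → 45): queue <33>
after step 4 (e4 dequeue() → 33): queue <>
after step 5 (e5 dequeue() → empty): queue <>

linearizable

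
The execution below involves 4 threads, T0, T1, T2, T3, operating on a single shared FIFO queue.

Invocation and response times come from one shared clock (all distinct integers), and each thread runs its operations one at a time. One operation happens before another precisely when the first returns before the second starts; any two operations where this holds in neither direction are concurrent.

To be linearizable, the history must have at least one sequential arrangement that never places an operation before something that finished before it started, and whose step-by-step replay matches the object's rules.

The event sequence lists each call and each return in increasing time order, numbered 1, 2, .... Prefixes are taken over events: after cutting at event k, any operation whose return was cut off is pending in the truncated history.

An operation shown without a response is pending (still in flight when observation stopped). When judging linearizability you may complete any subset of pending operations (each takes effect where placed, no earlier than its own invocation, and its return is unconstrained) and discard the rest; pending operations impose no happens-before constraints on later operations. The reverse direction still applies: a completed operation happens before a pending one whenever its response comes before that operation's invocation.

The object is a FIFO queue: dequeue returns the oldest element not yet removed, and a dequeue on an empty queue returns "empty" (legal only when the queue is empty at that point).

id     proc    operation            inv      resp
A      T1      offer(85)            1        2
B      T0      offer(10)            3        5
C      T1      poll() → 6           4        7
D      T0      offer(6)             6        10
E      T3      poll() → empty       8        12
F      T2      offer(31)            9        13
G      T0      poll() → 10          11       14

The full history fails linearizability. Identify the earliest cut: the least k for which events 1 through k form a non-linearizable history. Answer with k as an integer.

7

a valid linearization of events 1..6 exists, for instance A, B:
1. A offer(85), leaving queue <85>
2. B offer(10), leaving queue <85,10>
include event 7 — C responding at 7 — and every candidate order breaks
every completion of the 1 pending operation (D) was checked; none linearizes
e.g. A, B, C (pending dropped): illegal at step 3, since C poll() → 6 cannot apply there
e.g. A, C, B (pending dropped): illegal at step 2, since C poll() → 6 cannot apply there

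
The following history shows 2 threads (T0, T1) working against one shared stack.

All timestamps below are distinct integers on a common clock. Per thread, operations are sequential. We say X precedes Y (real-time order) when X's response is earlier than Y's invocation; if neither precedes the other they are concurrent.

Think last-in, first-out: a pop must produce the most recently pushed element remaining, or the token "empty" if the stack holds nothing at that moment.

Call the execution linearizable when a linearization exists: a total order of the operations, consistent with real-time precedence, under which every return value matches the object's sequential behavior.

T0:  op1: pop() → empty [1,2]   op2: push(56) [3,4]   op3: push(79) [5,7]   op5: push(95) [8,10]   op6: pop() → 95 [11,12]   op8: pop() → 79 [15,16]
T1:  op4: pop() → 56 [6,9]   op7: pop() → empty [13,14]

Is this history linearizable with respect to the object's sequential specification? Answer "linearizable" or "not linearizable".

not linearizable

through event 13 a valid linearization exists; event 14 (op7 responding at time 14) ends that
real-time-consistent orders of the 7 completed operations: 3 — all fail the stack replay
e.g. op1, op2, op3, op4, op5, op6, op7: illegal at step 4, since op4 pop() → 56 cannot apply there
e.g. op1, op2, op3, op5, op4, op6, op7: illegal at step 5, since op4 pop() → 56 cannot apply there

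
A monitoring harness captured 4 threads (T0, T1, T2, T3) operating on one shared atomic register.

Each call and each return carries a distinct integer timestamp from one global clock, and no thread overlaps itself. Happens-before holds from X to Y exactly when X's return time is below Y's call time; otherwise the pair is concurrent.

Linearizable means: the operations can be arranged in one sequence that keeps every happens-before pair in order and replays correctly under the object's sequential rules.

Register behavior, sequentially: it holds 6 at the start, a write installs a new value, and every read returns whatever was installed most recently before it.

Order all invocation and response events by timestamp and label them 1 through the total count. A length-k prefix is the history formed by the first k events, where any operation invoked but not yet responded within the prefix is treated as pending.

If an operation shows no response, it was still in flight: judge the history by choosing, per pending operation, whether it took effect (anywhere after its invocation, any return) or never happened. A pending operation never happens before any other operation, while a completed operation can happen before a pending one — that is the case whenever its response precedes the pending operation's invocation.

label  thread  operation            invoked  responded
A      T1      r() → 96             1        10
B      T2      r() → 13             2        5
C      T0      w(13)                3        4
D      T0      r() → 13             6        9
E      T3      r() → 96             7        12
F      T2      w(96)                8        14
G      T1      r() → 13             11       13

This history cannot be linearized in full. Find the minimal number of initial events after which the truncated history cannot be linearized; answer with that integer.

13

events 1..12 are linearizable; a witness order is C, B, D, F, A, E:
after step 1 (C w(13)): value 13
after step 2 (B r() → 13): value 13
after step 3 (D r() → 13): value 13
after step 4 (F w(96) (pending, included)): value 96
after step 5 (A r() → 96): value 96
after step 6 (E r() → 96): value 96
with event 13 included (G responding at time 13), all real-time-consistent orders fail
completion choices over the 1 pending operation (F) were checked; none helps
take A, B, C, D, E, G (pending dropped): step 1 already fails, because A r() → 96 cannot occur there
take A, B, C, D, G, E (pending dropped): step 1 already fails, because A r() → 96 cannot occur there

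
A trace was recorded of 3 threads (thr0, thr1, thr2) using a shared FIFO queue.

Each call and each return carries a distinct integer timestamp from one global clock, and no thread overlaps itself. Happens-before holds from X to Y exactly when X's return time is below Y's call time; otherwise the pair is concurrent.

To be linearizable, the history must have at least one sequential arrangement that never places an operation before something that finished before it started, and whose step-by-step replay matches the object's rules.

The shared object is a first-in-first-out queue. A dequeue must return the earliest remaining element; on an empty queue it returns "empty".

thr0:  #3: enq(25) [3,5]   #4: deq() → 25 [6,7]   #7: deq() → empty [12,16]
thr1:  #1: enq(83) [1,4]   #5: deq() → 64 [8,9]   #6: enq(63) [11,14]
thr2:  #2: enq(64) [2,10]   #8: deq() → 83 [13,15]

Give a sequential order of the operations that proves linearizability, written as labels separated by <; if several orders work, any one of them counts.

#3 < #2 < #1 < #4 < #5 < #8 < #7 < #6

after step 1 (#3 enq(25)): queue <25>
after step 2 (#2 enq(64)): queue <25,64>
after step 3 (#1 enq(83)): queue <25,64,83>
after step 4 (#4 deq() → 25): queue <64,83>
after step 5 (#5 deq() → 64): queue <83>
after step 6 (#8 deq() → 83): queue <>
after step 7 (#7 deq() → empty): queue <>
after step 8 (#6 enq(63)): queue <63>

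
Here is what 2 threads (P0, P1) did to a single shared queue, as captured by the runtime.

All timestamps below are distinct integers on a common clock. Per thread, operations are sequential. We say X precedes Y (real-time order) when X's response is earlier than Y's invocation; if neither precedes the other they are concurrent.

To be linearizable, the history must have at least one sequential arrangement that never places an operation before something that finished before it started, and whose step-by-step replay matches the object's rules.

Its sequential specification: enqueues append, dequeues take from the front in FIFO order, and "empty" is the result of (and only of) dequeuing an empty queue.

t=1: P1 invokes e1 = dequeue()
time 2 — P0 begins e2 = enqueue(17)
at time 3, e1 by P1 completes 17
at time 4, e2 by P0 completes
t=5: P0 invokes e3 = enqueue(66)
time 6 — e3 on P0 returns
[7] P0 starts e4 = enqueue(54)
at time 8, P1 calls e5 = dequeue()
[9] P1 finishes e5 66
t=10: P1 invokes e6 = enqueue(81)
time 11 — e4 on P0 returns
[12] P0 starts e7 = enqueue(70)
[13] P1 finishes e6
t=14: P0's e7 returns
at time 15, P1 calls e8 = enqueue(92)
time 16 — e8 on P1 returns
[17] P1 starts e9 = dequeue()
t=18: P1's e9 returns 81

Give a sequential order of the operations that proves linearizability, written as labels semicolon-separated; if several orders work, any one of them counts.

e2; e1; e3; e5; e6; e4; e7; e8; e9

step 1: e2 enqueue(17) — queue <17>
step 2: e1 dequeue() → 17 — queue <>
step 3: e3 enqueue(66) — queue <66>
step 4: e5 dequeue() → 66 — queue <>
step 5: e6 enqueue(81) — queue <81>
step 6: e4 enqueue(54) — queue <81,54>
step 7: e7 enqueue(70) — queue <81,54,70>
step 8: e8 enqueue(92) — queue <81,54,70,92>
step 9: e9 dequeue() → 81 — queue <54,70,92>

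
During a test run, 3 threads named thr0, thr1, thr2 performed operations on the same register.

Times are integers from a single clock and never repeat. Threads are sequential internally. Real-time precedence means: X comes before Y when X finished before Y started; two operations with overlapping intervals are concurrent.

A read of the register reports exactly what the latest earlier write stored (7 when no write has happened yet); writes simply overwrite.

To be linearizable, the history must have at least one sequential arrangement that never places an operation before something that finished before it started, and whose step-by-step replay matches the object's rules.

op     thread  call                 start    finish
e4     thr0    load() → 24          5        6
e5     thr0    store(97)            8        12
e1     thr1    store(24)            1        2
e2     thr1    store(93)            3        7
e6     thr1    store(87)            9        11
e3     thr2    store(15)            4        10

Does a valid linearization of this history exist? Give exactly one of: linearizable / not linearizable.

linearizable

witness order: e1, e4, e2, e3, e5, e6
after step 1 (e1 store(24)): value 24
after step 2 (e4 load() → 24): value 24
after step 3 (e2 store(93)): value 93
after step 4 (e3 store(15)): value 15
after step 5 (e5 store(97)): value 97
after step 6 (e6 store(87)): value 87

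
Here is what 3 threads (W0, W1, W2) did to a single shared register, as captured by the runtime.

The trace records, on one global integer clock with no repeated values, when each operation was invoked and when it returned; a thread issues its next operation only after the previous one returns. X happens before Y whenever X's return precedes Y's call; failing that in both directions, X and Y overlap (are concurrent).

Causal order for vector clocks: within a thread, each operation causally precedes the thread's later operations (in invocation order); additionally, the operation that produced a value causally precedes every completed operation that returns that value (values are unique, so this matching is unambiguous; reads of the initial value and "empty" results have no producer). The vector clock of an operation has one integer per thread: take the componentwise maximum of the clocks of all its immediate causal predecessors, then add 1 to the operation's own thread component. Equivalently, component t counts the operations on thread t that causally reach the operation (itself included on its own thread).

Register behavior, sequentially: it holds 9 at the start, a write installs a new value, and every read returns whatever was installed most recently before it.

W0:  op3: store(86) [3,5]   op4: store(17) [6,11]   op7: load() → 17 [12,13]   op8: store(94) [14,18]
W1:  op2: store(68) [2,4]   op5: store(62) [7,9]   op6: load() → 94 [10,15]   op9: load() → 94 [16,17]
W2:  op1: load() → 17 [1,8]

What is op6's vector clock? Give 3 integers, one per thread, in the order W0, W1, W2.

op2 (invocation 2): nothing precedes it; W1's component alone gives (0, 1, 0)
op3 (invocation 3): nothing precedes it; W0's component alone gives (1, 0, 0)
from VC(op2)=(0, 1, 0), op5 (invoked 7) maxes components and bumps W1 → (0, 2, 0)
from VC(op3)=(1, 0, 0), op4 (invoked 6) maxes components and bumps W0 → (2, 0, 0)
from VC(op4)=(2, 0, 0), op1 (invoked 1) maxes components and bumps W2 → (2, 0, 1)
from VC(op4)=(2, 0, 0), op7 (invoked 12) maxes components and bumps W0 → (3, 0, 0)
from VC(op7)=(3, 0, 0), op8 (invoked 14) maxes components and bumps W0 → (4, 0, 0)
from VC(op5)=(0, 2, 0), VC(op8)=(4, 0, 0), op6 (invoked 10) maxes components and bumps W1 → (4, 3, 0)
from VC(op6)=(4, 3, 0), VC(op8)=(4, 0, 0), op9 (invoked 16) maxes components and bumps W1 → (4, 4, 0)
target: VC(op6) = (4, 3, 0)

(4, 3, 0)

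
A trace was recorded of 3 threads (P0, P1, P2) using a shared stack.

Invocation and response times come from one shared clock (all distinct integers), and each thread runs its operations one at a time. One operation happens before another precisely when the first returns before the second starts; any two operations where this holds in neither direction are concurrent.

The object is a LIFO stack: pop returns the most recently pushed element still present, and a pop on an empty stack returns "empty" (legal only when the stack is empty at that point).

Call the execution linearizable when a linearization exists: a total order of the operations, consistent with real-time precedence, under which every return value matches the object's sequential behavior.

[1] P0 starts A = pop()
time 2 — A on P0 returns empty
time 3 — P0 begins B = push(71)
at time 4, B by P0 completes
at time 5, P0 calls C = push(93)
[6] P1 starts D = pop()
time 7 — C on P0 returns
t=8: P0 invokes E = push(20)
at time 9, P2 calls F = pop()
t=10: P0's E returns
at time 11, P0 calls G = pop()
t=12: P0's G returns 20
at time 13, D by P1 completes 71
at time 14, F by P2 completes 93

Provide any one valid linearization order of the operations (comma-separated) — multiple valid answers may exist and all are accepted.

step 1: A pop() → empty — stack <>
step 2: B push(71) — stack <71>
step 3: C push(93) — stack <71,93>
step 4: E push(20) — stack <71,93,20>
step 5: G pop() → 20 — stack <71,93>
step 6: F pop() → 93 — stack <71>
step 7: D pop() → 71 — stack <>

A, B, C, E, G, F, D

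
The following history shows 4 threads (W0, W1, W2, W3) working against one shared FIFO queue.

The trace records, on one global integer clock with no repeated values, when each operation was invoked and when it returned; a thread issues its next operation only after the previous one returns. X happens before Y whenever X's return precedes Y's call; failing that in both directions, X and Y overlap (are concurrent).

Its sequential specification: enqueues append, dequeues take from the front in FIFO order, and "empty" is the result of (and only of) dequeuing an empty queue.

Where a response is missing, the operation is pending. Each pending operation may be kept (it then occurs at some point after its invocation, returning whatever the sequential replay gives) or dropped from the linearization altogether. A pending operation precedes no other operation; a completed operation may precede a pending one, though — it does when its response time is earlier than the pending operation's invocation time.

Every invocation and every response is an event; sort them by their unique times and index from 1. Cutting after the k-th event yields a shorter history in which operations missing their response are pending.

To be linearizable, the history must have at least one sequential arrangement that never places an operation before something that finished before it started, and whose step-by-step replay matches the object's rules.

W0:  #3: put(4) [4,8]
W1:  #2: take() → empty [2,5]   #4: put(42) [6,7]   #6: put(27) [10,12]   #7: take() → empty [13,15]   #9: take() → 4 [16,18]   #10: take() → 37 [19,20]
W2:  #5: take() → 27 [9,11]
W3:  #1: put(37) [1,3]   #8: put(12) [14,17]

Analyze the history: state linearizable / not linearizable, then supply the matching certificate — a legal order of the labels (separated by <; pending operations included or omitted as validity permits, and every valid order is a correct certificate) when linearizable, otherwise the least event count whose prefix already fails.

cut after 10 events: linearizable; cut after 11 events (#5 responds, time 11): not linearizable
real-time-consistent orders of the 5 completed operations: 5 — all fail the FIFO queue replay
completion choices over the 1 pending operation (#6) were checked; none helps
for example #1, #2, #3, #4, #5 (pending dropped) fails at step 2: #2 take() → empty is not legal there
for example #1, #2, #4, #3, #5 (pending dropped) fails at step 2: #2 take() → empty is not legal there

not linearizable — minimal violating prefix: 11 events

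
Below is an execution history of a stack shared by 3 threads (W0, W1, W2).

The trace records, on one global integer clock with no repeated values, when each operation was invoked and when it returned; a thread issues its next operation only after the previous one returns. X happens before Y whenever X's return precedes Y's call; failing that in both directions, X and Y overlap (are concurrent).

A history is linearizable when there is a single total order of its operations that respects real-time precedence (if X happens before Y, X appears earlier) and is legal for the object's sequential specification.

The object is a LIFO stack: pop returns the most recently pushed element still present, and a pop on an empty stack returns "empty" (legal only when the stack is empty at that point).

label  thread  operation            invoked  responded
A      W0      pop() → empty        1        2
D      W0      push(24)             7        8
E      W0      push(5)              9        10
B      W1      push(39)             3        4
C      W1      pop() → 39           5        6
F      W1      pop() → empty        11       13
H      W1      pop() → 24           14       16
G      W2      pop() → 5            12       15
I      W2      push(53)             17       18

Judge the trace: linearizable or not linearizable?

not linearizable

through event 12 a valid linearization exists; event 13 (F responding at time 13) ends that
the sole real-time-consistent order of 6 completed operations fails the stack replay
every completion of the 1 pending operation (G) was checked; none linearizes
take A, B, C, D, E, F (pending dropped): step 6 already fails, because F pop() → empty cannot occur there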